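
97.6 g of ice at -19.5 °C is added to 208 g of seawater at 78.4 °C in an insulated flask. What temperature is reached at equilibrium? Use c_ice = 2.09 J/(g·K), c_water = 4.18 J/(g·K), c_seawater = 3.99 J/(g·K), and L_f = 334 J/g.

T_f ≈ 23.0 °C

Setting the total heat transfer to zero:
ice -19.5→0 °C: 97.6×2.09×19.5 = 3977.7
  latent heat to melt: 97.6×334 = 32598
  warm the meltwater: 407.97 T
  seawater cools: 208×3.99×(T − 78.4) = 829.92(T − 78.4)
1237.9 T = 65066 − 36576 = 28490
T ≈ 23.01 °C (positive, so assuming full melt was valid).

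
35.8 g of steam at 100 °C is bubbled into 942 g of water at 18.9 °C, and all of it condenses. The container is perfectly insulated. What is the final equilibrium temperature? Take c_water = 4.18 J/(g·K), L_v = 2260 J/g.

T_f ≈ 41.7 °C

Energy balance with sensible and latent terms:
latent heat released on condensation: 35.8·2260 = 80908; condensed water 100 °C→T: 149.64(T − 100); original water: 3937.6(T − 18.9)
4087.2 T = 80908 + 14964 + 74420 = 170292
T ≈ 41.66 °C, under the boiling point, so the assumption holds.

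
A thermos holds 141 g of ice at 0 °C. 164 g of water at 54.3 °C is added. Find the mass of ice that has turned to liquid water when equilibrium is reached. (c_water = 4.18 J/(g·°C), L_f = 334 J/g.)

m_melted ≈ 111 g

Water can give up m c ΔT = 164·4.18·54.3 = 37224 J before reaching 0 °C.
Fully melting the ice requires m_ice L_f = 141·334 = 47094 J.
That's not enough to melt it all — equilibrium is at 0 °C with ice remaining.
Mass melted = 37224/334 ≈ 111.4 g.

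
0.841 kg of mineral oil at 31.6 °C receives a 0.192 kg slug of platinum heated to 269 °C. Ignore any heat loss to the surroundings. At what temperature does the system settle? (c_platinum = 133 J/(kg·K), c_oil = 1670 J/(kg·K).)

Heat gained plus heat lost sum to zero:
0.192*133*(T − 269) + 0.841*1670*(T − 31.6) = 0
(25.54 + 1404.5) T = 25.54*269 + 1404.5*31.6
T = 51250/1430 ≈ 35.84 °C

T_f ≈ 35.8 °C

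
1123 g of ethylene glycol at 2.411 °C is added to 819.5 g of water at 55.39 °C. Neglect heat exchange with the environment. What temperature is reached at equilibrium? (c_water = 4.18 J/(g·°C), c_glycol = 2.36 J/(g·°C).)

Energy conservation, ΣQ = 0:
819.5*4.18*(T − 55.39) + 1123*2.36*(T − 2.411) = 0
(3425.5 + 2650.3) T = 3425.5*55.39 + 2650.3*2.411
T = 196129 / 6075.8 = 32.3 °C

T_f ≈ 32.3 °C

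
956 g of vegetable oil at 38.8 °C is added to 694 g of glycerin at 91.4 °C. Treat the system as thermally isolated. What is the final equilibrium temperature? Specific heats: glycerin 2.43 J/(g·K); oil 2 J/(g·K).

Taking heat into each body as positive, Σ m c ΔT = 0:
694·2.43·(T − 91.4) + 956·2·(T − 38.8) = 0
3598.4 T = 228324
T = 228324 / 3598.4 = 63.5 °C

T_f ≈ 63.5 °C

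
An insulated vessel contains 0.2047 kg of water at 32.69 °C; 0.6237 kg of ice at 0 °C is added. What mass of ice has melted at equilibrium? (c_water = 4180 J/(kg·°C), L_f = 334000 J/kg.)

m_melted ≈ 0.0837 kg

Heat available from the water dropping to 0 °C: 0.2047×4180×32.69 = 27971 J.
Melting all 0.6237 kg of ice would need 0.6237×334000 = 208316 J.
That's not enough to melt it all — equilibrium is at 0 °C with ice remaining.
Mass melted = 27971/334000 ≈ 0.08375 kg.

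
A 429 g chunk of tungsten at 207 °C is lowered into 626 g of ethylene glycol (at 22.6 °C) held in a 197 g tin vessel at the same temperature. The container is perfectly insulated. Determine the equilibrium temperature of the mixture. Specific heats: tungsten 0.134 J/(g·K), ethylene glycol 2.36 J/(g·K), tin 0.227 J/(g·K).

T_f is the heat-capacity-weighted average of the initial temperatures:
T_f = (57.49×207 + 1477.4×22.6 + 44.72×22.6) / (57.49 + 1477.4 + 44.72)
    = 46299 / 1579.6 ≈ 29.31 °C

T_f ≈ 29.3 °C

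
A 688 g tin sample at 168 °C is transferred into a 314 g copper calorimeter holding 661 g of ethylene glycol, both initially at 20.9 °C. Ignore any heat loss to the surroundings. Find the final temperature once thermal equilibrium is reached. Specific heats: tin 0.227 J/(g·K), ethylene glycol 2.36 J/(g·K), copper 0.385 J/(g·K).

Setting the total heat transfer to zero:
688*0.227*(T − 168) + 661*2.36*(T − 20.9) + 314*0.385*(T − 20.9) = 0
1837 T = 61367
T = 61367 / 1837 = 33.4 °C

T_f ≈ 33.4 °C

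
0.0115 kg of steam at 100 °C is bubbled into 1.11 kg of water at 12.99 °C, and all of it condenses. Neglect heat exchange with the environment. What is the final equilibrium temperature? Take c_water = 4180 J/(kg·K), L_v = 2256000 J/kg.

T_f ≈ 19.4 °C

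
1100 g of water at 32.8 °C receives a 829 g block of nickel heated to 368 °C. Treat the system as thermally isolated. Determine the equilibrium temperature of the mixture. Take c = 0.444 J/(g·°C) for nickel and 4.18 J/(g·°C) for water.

T_f ≈ 57.6 °C

Net heat exchanged in the isolated system is zero:
829·0.444·(T − 368) + 1100·4.18·(T − 32.8) = 0
368.08(T − 368) + 4598(T − 32.8) = 0
4966.1 T = 286266
T = 286266 / 4966.1 = 57.6 °C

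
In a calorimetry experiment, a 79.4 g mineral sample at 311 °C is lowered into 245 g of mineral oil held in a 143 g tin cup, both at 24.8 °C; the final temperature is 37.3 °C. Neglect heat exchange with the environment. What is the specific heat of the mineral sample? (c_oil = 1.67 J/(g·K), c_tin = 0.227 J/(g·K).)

c ≈ 0.254 J/(g·K)

Conservation of energy gives ΣQ = 0:
79.4×c×(37.3 − 311) + 245×1.67×(37.3 − 24.8) + 143×0.227×(37.3 − 24.8) = 0
-21732 c = -5520.1
c = -5520.1/-21732 ≈ 0.254 J/(g·K)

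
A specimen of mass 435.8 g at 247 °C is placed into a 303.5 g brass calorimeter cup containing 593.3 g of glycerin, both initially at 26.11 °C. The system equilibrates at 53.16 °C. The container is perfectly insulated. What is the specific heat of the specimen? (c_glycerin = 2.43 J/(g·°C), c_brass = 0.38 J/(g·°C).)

c ≈ 0.499 J/(g·°C)

Net heat exchanged in the isolated system is zero:
435.8·c·(53.16 − 247) + 593.3·2.43·(53.16 − 26.11) + 303.5·0.38·(53.16 − 26.11) = 0
-84475 c = -42118
c = -42118/-84475 ≈ 0.4986 J/(g·°C)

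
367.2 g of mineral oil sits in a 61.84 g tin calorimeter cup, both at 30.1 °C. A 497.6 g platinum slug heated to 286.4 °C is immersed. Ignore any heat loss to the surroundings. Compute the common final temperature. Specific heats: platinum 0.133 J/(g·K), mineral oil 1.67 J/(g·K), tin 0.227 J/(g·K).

T_f ≈ 54.6 °C

Taking heat into each body as positive, Σ m c ΔT = 0:
497.6×0.133×(T − 286.4) + 367.2×1.67×(T − 30.1) + 61.84×0.227×(T − 30.1) = 0
(66.18 + 613.22 + 14.04) T = 66.18×286.4 + 613.22×30.1 + 14.04×30.1
T = 37835/693.44 ≈ 54.56 °C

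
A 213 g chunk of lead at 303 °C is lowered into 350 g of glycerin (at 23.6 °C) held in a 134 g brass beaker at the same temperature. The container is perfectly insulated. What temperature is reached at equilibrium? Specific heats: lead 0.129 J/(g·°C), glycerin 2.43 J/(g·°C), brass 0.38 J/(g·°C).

Energy conservation, ΣQ = 0:
213×0.129×(T − 303) + 350×2.43×(T − 23.6) + 134×0.38×(T − 23.6) = 0
27.48(T − 303) + 850.5(T − 23.6) + 50.92(T − 23.6) = 0
928.9 T = 29599
T = 29599/928.9 ≈ 31.86 °C

T_f ≈ 31.9 °C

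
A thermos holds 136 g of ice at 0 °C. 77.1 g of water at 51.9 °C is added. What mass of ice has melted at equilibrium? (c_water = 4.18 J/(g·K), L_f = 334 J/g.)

m_melted ≈ 50.1 g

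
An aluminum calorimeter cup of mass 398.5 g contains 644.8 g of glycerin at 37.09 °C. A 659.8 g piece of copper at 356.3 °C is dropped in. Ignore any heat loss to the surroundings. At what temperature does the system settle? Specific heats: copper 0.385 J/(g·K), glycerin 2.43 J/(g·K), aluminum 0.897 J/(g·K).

T_f ≈ 74.3 °C

Conservation of energy gives ΣQ = 0:
659.8×0.385×(T − 356.3) + 644.8×2.43×(T − 37.09) + 398.5×0.897×(T − 37.09) = 0
(254.02 + 1566.9 + 357.45) T = 254.02×356.3 + 1566.9×37.09 + 357.45×37.09
T = 161881 / 2178.3 = 74.3 °C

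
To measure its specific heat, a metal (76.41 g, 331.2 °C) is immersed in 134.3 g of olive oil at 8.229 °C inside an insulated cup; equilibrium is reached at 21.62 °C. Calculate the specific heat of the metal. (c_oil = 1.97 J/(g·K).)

c ≈ 0.15 J/(g·K)

Heat lost by the metal = heat gained by the oil:
76.41×c×(331.2 − 21.62) = 134.3×1.97×(21.62 − 8.229)
23655 c = 3542.9  ⇒  c ≈ 0.1498 J/(g·K)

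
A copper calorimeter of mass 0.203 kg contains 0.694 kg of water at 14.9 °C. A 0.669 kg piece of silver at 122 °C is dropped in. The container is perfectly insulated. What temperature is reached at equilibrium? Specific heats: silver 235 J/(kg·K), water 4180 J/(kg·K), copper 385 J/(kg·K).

Taking heat into each body as positive, Σ m c ΔT = 0:
0.669*235*(T − 122) + 0.694*4180*(T − 14.9) + 0.203*385*(T − 14.9) = 0
(157.22 + 2900.9 + 78.16) T = 157.22*122 + 2900.9*14.9 + 78.16*14.9
T ≈ 20.27 °C

T_f ≈ 20.3 °C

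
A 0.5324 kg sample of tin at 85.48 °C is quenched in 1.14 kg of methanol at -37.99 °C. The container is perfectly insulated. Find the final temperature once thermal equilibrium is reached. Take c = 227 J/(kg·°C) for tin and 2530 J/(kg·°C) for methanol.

Heat lost by the tin equals heat gained by the methanol:
0.5324*227*(85.48 − T) = 1.14*2530*(T − (-37.99))
120.85(85.48 − T) = 2884.2(T − (-37.99))
3005.1 T = -99240  ⇒  T ≈ -33.02 °C

T_f ≈ -33.0 °C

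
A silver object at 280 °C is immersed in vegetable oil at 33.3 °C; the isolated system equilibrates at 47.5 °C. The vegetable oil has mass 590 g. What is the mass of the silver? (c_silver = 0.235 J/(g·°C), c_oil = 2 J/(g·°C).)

m ≈ 307 g

Conservation of energy gives ΣQ = 0:
m·0.235·(47.5 − 280) + 590·2·(47.5 − 33.3) = 0
-54.64 m = -16756
m = -16756/-54.64 ≈ 306.7 g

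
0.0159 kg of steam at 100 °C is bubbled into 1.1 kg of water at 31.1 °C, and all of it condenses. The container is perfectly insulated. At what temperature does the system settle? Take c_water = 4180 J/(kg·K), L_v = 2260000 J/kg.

Conservation of energy gives ΣQ = 0:
latent heat released on condensation: 0.0159·2260000 = 35934; condensate cools 100→T: 0.0159·4180·(T − 100) = 66.46(T − 100); original water: 4598(T − 31.1)
4664.5 T = 35934 + 6646.2 + 142998 = 185578
T ≈ 39.79 °C (< 100 °C, so full condensation is consistent).

T_f ≈ 39.8 °C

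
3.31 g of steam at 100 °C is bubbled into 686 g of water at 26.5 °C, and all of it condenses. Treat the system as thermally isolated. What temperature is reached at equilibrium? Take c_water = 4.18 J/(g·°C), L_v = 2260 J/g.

T_f ≈ 29.4 °C

Energy balance with sensible and latent terms:
condense steam: −3.31×2260 = −7480.6
  condensate cools 100→T: 3.31×4.18×(T − 100) = 13.84(T − 100)
  original water: 2867.5(T − 26.5)
2881.3 T = 7480.6 + 1383.6 + 75988 = 84852
T ≈ 29.45 °C — below 100 °C, confirming all the steam condensed.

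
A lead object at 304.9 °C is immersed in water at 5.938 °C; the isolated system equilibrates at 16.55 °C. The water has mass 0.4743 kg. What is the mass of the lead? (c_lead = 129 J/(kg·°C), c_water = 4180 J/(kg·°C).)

m ≈ 0.566 kg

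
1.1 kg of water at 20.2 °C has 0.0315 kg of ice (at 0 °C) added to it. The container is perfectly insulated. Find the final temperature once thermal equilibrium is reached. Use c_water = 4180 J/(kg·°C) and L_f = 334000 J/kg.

T_f ≈ 17.4 °C

Let T be the final temperature. ΣQ_i = 0:
fusion: m_ice L_f = 0.0315×334000 = 10521
  meltwater 0→T: 0.0315×4180×T = 131.67 T
  water: 4598(T − 20.2)
4729.7 T = 92880 − 10521 = 82359
T ≈ 17.41 °C. Since T > 0 °C, the all-ice-melts assumption holds.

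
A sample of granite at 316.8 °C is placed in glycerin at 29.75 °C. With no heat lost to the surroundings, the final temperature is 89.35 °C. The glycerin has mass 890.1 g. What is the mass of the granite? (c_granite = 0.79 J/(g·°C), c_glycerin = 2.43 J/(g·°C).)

m ≈ 717 g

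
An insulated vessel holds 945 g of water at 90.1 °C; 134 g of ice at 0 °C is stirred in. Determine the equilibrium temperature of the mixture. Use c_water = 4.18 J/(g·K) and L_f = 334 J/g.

Heat gained plus heat lost sum to zero:
melt ice: 134×334 = 44756; meltwater 0→T: 134×4.18×T = 560.12 T; water cools: 945×4.18×(T − 90.1) = 3950.1(T − 90.1)
4510.2 T = 355904 − 44756 = 311148
T ≈ 68.99 °C (positive, so assuming full melt was valid).

T_f ≈ 69.0 °C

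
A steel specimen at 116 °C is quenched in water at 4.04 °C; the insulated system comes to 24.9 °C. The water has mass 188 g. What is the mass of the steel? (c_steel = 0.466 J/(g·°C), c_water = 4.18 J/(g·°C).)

m ≈ 386 g

Taking heat into each body as positive, Σ m c ΔT = 0:
m·0.466·(24.9 − 116) + 188·4.18·(24.9 − 4.04) = 0
-42.45 m = -16393
m = -16393/-42.45 ≈ 386.1 g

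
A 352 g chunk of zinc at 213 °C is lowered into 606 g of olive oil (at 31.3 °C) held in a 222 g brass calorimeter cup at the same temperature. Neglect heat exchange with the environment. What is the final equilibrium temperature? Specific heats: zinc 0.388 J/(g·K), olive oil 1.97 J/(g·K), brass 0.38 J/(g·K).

Let T be the final temperature. ΣQ_i = 0:
352·0.388·(T − 213) + 606·1.97·(T − 31.3) + 222·0.38·(T − 31.3) = 0
1414.8 T = 69098
T = 69098 / 1414.8 = 48.8 °C

T_f ≈ 48.8 °C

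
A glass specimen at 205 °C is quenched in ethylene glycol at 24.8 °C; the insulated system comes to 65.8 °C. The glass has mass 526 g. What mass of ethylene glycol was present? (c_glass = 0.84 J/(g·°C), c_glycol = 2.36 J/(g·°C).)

m ≈ 636 g

Let T be the final temperature. ΣQ_i = 0:
526·0.84·(65.8 − 205) + m·2.36·(65.8 − 24.8) = 0
96.76 m = 61504
m = 61504/96.76 ≈ 635.6 g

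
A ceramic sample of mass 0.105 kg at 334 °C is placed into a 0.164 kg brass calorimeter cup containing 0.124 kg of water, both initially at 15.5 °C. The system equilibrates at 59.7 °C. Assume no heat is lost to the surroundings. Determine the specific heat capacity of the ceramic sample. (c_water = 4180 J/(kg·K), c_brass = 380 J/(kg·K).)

c ≈ 891 J/(kg·K)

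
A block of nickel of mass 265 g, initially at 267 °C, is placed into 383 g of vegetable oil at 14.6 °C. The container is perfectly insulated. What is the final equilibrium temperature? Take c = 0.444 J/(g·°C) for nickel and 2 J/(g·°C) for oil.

T_f ≈ 48.2 °C

T_f is the heat-capacity-weighted average of the initial temperatures:
T_f = (117.66*267 + 766*14.6) / (117.66 + 766)
    = 42599 / 883.66 ≈ 48.21 °C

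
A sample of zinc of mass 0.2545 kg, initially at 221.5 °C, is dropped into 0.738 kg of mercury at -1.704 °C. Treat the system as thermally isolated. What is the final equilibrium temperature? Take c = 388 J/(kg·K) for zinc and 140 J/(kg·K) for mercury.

T_f is the heat-capacity-weighted average of the initial temperatures:
T_f = (98.75·221.5 + 103.32·(-1.704)) / (98.75 + 103.32)
    = 21696 / 202.07 ≈ 107.37 °C

T_f ≈ 107.4 °C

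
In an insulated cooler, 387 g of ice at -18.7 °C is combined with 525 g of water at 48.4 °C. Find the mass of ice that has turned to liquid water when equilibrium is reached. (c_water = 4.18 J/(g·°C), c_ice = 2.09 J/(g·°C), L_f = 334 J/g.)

m_melted ≈ 273 g

Water can give up m c ΔT = 525·4.18·48.4 = 106214 J before reaching 0 °C.
Of that, 387·2.09·18.7 = 15125 J goes to bring the ice to 0 °C, leaving 91089 J.
To melt every bit of ice: 387·334 = 129258 J.
91089 J < 129258 J, so only part of the ice melts and the system sits at 0 °C.
m_melt = 91089 / L_f = 272.7 g.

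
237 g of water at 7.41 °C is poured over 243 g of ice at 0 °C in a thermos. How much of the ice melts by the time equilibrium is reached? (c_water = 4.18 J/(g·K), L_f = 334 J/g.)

m_melted ≈ 22 g

Water can give up m c ΔT = 237·4.18·7.41 = 7340.8 J before reaching 0 °C.
Melting all 243 g of ice would need 243·334 = 81162 J.
Since 7340.8 < 81162 J, not all the ice melts; equilibrium is at 0 °C.
m_melted·334 = 7340.8  ⇒  m_melted ≈ 21.98 g.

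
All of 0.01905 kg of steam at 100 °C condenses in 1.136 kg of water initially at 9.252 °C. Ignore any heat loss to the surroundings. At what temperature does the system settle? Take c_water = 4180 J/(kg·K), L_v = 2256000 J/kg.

T_f ≈ 19.7 °C

Sum of m c ΔT and latent-heat terms is zero:
steam→water at 100 °C releases m L_v = 0.01905×2256000 = 42977; condensed water 100 °C→T: 79.63(T − 100); original water: 4748.5(T − 9.252)
4828.1 T = 42977 + 7962.9 + 43933 = 94873
T ≈ 19.65 °C — below 100 °C, confirming all the steam condensed.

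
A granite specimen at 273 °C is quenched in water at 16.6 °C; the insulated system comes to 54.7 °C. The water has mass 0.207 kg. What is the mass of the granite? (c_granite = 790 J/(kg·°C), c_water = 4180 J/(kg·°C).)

m ≈ 0.191 kg

Heat lost by the granite = heat gained by the water:
m×790×(273 − 54.7) = 0.207×4180×(54.7 − 16.6)
172457 m = 32966  ⇒  m ≈ 0.1912 kg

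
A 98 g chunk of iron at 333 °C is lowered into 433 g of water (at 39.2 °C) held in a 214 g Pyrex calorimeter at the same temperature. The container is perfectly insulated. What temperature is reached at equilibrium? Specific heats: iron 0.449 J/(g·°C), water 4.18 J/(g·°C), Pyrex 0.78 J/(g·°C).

T_f ≈ 45.6 °C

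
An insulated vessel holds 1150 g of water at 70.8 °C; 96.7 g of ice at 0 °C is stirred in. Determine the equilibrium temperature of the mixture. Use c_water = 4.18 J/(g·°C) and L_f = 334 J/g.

T_f ≈ 59.1 °C

Energy balance with sensible and latent terms:
melt ice: 96.7×334 = 32298; meltwater 0→T: 96.7×4.18×T = 404.21 T; water cools: 1150×4.18×(T − 70.8) = 4807(T − 70.8)
5211.2 T = 340336 − 32298 = 308038
T ≈ 59.11 °C. Since T > 0 °C, the all-ice-melts assumption holds.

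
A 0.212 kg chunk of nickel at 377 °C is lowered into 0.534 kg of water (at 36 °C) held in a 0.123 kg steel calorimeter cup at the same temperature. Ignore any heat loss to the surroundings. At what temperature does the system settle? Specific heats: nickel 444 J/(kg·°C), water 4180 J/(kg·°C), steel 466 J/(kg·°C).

Heat gained plus heat lost sum to zero:
0.212×444×(T − 377) + 0.534×4180×(T − 36) + 0.123×466×(T − 36) = 0
94.13(T − 377) + 2232.1(T − 36) + 57.32(T − 36) = 0
(94.13 + 2232.1 + 57.32) T = 94.13×377 + 2232.1×36 + 57.32×36
T = 117906/2383.6 ≈ 49.47 °C

T_f ≈ 49.5 °C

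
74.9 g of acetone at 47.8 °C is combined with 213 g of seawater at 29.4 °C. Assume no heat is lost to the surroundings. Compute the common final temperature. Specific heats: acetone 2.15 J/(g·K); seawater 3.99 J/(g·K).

Heat gained plus heat lost sum to zero:
74.9*2.15*(T − 47.8) + 213*3.99*(T − 29.4) = 0
161.03(T − 47.8) + 849.87(T − 29.4) = 0
(161.03 + 849.87) T = 161.03*47.8 + 849.87*29.4
T = 32684 / 1010.9 = 32.3 °C

T_f ≈ 32.3 °C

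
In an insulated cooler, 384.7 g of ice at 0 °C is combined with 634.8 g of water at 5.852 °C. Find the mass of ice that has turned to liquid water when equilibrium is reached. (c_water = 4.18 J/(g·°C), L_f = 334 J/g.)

m_melted ≈ 46.5 g

Water can give up m c ΔT = 634.8×4.18×5.852 = 15528 J before reaching 0 °C.
To melt every bit of ice: 384.7×334 = 128490 J.
Since 15528 < 128490 J, not all the ice melts; equilibrium is at 0 °C.
m_melt = 15528 / L_f = 46.49 g.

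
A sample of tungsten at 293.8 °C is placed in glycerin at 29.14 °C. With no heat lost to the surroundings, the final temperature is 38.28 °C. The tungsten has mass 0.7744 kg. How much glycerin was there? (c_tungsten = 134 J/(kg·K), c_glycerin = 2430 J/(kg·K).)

m ≈ 1.19 kg

Heat lost by the tungsten = heat gained by the glycerin:
0.7744·134·(293.8 − 38.28) = m·2430·(38.28 − 29.14)
22210 m = 26515  ⇒  m ≈ 1.194 kg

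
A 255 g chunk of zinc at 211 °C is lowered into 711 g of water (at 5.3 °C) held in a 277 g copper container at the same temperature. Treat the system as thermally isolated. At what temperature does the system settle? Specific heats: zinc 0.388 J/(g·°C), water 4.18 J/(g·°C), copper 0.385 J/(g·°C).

Net heat exchanged in the isolated system is zero:
255×0.388×(T − 211) + 711×4.18×(T − 5.3) + 277×0.385×(T − 5.3) = 0
98.94(T − 211) + 2972(T − 5.3) + 106.64(T − 5.3) = 0
(98.94 + 2972 + 106.64) T = 98.94×211 + 2972×5.3 + 106.64×5.3
T = 37193/3177.6 ≈ 11.70 °C

T_f ≈ 11.7 °C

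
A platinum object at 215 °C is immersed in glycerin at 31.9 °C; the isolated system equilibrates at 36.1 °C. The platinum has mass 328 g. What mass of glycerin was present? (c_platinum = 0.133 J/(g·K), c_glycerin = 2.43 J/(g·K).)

m ≈ 765 g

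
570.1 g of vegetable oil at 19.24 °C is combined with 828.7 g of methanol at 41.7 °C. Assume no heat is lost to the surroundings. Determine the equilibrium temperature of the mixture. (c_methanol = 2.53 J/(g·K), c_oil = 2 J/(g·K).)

T_f ≈ 33.8 °C

T_f is the heat-capacity-weighted average of the initial temperatures:
T_f = (2096.6*41.7 + 1140.2*19.24) / (2096.6 + 1140.2)
    = 109366 / 3236.8 ≈ 33.79 °C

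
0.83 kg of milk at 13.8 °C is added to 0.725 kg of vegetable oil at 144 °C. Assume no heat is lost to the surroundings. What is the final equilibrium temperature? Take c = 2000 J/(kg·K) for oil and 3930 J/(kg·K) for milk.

T_f ≈ 53.9 °C

Let T be the final temperature. ΣQ_i = 0:
0.725·2000·(T − 144) + 0.83·3930·(T − 13.8) = 0
1450(T − 144) + 3261.9(T − 13.8) = 0
4711.9 T = 253814
T = 253814/4711.9 ≈ 53.87 °C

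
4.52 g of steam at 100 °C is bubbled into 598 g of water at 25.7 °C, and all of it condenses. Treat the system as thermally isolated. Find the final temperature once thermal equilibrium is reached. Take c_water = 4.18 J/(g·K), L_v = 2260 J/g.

T_f ≈ 30.3 °C

Taking heat into each body as positive, Σ m c ΔT = 0:
latent heat released on condensation: 4.52×2260 = 10215; condensed water 100 °C→T: 18.89(T − 100); original water: 2499.6(T − 25.7)
2518.5 T = 10215 + 1889.4 + 64241 = 76345
T ≈ 30.31 °C, under the boiling point, so the assumption holds.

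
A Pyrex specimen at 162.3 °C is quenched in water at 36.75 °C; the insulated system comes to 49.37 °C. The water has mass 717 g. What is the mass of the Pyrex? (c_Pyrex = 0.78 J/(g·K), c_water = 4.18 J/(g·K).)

m ≈ 429 g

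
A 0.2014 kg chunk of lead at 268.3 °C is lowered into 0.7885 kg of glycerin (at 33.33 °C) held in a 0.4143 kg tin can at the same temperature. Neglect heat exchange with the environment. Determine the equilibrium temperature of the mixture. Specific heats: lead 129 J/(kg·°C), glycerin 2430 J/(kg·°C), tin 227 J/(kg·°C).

Net heat exchanged in the isolated system is zero:
0.2014*129*(T − 268.3) + 0.7885*2430*(T − 33.33) + 0.4143*227*(T − 33.33) = 0
25.98(T − 268.3) + 1916.1(T − 33.33) + 94.05(T − 33.33) = 0
2036.1 T = 73967
T = 73967/2036.1 ≈ 36.33 °C

T_f ≈ 36.3 °C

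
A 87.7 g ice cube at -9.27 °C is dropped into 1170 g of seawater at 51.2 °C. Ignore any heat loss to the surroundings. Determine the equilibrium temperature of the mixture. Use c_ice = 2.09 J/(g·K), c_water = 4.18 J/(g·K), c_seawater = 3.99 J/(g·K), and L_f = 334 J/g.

T_f ≈ 41.3 °C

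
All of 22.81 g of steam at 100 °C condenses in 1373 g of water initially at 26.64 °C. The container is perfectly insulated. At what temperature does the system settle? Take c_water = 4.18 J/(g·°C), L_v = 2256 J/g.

Conservation of energy gives ΣQ = 0:
condense steam: −22.81×2256 = −51459; condensed water 100 °C→T: 95.35(T − 100); original water: 5739.1(T − 26.64)
5834.5 T = 51459 + 9534.6 + 152891 = 213885
T ≈ 36.66 °C, under the boiling point, so the assumption holds.

T_f ≈ 36.7 °C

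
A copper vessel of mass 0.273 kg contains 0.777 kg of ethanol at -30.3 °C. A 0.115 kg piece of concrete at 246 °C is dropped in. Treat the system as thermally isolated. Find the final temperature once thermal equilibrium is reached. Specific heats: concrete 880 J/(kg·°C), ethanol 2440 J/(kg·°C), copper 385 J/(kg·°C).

T_f ≈ -17.0 °C

With ΣQ=0 the equilibrium temperature is the m·c-weighted mean:
T_f = (101.2*246 + 1895.9*(-30.3) + 105.11*(-30.3)) / (101.2 + 1895.9 + 105.11)
    = -35735 / 2102.2 ≈ -17.00 °C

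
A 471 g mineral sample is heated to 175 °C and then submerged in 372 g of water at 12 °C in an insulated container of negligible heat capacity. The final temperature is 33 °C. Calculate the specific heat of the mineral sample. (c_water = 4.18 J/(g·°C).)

Let T be the final temperature. ΣQ_i = 0:
471×c×(33 − 175) + 372×4.18×(33 − 12) = 0
-66882 c = -32654
c = -32654/-66882 ≈ 0.4882 J/(g·°C)

c ≈ 0.488 J/(g·°C)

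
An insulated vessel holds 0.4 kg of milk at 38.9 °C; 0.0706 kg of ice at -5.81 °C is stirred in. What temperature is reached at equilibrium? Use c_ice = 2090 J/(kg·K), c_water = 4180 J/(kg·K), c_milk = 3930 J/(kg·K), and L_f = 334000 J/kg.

T_f ≈ 19.7 °C

Conservation of energy gives ΣQ = 0:
ice -5.81→0 °C: 0.0706×2090×5.81 = 857.29; fusion: m_ice L_f = 0.0706×334000 = 23580; warm the meltwater: 295.11 T; milk: 1572(T − 38.9)
1867.1 T = 61151 − 24438 = 36713
T ≈ 19.66 °C (positive, so assuming full melt was valid).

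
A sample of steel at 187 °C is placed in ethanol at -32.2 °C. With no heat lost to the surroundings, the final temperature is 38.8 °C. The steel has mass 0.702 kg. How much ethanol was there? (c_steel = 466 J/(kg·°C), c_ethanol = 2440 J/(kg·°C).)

Taking heat into each body as positive, Σ m c ΔT = 0:
0.702×466×(38.8 − 187) + m×2440×(38.8 − (-32.2)) = 0
173240 m = 48481
m = 48481/173240 ≈ 0.2798 kg

m ≈ 0.28 kg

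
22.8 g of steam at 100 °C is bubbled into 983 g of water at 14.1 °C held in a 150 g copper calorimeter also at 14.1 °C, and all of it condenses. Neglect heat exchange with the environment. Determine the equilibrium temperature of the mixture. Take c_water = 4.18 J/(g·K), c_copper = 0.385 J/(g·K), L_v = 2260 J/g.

T_f ≈ 28.1 °C

Heat gained plus heat lost sum to zero:
steam→water at 100 °C releases m L_v = 22.8×2260 = 51528; condensed water 100 °C→T: 95.3(T − 100); water warms: 983×4.18×(T − 14.1) = 4108.9(T − 14.1); cup: 57.75(T − 14.1)
4262 T = 51528 + 9530.4 + 58750 = 119809
T ≈ 28.11 °C, under the boiling point, so the assumption holds.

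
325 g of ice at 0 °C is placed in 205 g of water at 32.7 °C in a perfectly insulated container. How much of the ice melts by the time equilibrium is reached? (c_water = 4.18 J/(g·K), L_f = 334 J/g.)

m_melted ≈ 83.9 g

Cooling the water to 0 °C releases 205·4.18·32.7 = 28021 J.
Fully melting the ice requires m_ice L_f = 325·334 = 108550 J.
Since 28021 < 108550 J, not all the ice melts; equilibrium is at 0 °C.
m_melted·334 = 28021  ⇒  m_melted ≈ 83.89 g.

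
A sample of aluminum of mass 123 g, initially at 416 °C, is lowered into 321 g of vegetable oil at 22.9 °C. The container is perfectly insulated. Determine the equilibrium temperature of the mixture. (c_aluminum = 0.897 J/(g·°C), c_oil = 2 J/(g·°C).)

T_f ≈ 80.5 °C

Heat gained plus heat lost sum to zero:
123·0.897·(T − 416) + 321·2·(T − 22.9) = 0
110.33(T − 416) + 642(T − 22.9) = 0
(110.33 + 642) T = 110.33·416 + 642·22.9
T = 60599/752.33 ≈ 80.55 °C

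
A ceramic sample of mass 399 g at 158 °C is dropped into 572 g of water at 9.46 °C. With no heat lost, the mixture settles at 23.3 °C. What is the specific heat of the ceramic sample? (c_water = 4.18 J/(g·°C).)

c ≈ 0.616 J/(g·°C)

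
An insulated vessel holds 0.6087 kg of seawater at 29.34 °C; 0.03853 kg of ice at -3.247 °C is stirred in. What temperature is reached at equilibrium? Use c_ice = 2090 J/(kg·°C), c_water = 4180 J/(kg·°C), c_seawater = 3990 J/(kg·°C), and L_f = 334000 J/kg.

Sum of m c ΔT and latent-heat terms is zero:
warm ice to 0 °C: 0.03853·2090·(0 − (-3.247)) = 261.47; fusion: m_ice L_f = 0.03853·334000 = 12869; warm the meltwater: 161.06 T; seawater: 2428.7(T − 29.34)
2589.8 T = 71258 − 13130 = 58128
T ≈ 22.45 °C — above 0 °C, consistent with complete melting.

T_f ≈ 22.4 °C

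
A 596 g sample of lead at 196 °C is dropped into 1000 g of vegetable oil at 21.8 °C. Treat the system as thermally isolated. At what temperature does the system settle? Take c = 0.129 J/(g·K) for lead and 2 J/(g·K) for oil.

T_f ≈ 28.2 °C

Let T be the final temperature. ΣQ_i = 0:
596*0.129*(T − 196) + 1000*2*(T − 21.8) = 0
(76.88 + 2000) T = 76.88*196 + 2000*21.8
T ≈ 28.25 °C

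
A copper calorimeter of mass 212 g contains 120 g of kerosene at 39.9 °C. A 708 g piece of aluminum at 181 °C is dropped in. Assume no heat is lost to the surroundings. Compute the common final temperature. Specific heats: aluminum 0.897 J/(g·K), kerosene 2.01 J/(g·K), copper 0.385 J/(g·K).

T_f ≈ 133.4 °C

T_f is the heat-capacity-weighted average of the initial temperatures:
T_f = (635.08×181 + 241.2×39.9 + 81.62×39.9) / (635.08 + 241.2 + 81.62)
    = 127829 / 957.9 ≈ 133.45 °C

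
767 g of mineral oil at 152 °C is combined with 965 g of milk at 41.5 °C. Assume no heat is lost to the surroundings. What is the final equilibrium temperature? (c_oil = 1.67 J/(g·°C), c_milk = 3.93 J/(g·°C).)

T_f ≈ 69.4 °C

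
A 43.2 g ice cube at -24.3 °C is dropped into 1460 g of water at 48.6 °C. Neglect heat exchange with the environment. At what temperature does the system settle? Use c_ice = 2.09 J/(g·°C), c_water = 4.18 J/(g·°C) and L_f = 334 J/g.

Let T be the final temperature. ΣQ_i = 0:
ice -24.3→0 °C: 43.2·2.09·24.3 = 2194
  fusion: m_ice L_f = 43.2·334 = 14429
  meltwater 0→T: 43.2·4.18·T = 180.58 T
  water: 6102.8(T − 48.6)
6283.4 T = 296596 − 16623 = 279973
T ≈ 44.56 °C — above 0 °C, consistent with complete melting.

T_f ≈ 44.6 °C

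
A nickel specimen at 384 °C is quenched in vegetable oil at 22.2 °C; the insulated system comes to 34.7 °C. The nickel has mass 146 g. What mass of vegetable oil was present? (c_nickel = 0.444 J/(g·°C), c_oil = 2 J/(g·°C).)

Heat lost by the nickel = heat gained by the oil:
146×0.444×(384 − 34.7) = m×2×(34.7 − 22.2)
25 m = 22643  ⇒  m ≈ 905.7 g

m ≈ 906 g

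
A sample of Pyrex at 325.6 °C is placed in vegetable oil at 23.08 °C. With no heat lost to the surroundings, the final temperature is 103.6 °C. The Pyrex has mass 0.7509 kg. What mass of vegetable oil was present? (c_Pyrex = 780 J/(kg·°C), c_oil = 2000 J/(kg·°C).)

m ≈ 0.807 kg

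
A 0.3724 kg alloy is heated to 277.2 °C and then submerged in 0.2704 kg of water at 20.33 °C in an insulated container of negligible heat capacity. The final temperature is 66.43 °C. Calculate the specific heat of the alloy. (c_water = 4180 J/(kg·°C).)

c ≈ 664 J/(kg·°C)

m_s c (T_s − T_f) = m_water c_water (T_f − T_0):
0.3724·c·(277.2 − 66.43) = 0.2704·4180·(66.43 − 20.33)
78.49 c = 52106  ⇒  c ≈ 663.8 J/(kg·°C)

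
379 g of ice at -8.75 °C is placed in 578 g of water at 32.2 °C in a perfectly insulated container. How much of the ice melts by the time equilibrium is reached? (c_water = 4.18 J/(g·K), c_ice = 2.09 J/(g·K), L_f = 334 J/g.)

Cooling the water to 0 °C releases 578×4.18×32.2 = 77796 J.
Of that, 379×2.09×8.75 = 6931 J goes to bring the ice to 0 °C, leaving 70866 J.
Melting all 379 g of ice would need 379×334 = 126586 J.
70866 J < 126586 J, so only part of the ice melts and the system sits at 0 °C.
m_melt = 70866 / L_f = 212.2 g.

m_melted ≈ 212 g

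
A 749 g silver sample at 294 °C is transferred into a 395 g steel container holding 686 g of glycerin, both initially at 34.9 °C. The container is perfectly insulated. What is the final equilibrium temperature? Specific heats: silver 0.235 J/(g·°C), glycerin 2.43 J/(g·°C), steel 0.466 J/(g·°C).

Conservation of energy gives ΣQ = 0:
749×0.235×(T − 294) + 686×2.43×(T − 34.9) + 395×0.466×(T − 34.9) = 0
(176.01 + 1667 + 184.07) T = 176.01×294 + 1667×34.9 + 184.07×34.9
T = 116350 / 2027.1 = 57.4 °C

T_f ≈ 57.4 °C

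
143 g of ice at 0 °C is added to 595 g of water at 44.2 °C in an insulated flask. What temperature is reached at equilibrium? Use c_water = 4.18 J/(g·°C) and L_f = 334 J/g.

T_f ≈ 20.2 °C

Energy conservation, ΣQ = 0:
latent heat to melt: 143×334 = 47762; meltwater 0→T: 143×4.18×T = 597.74 T; water: 2487.1(T − 44.2)
3084.8 T = 109930 − 47762 = 62168
T ≈ 20.15 °C. Since T > 0 °C, the all-ice-melts assumption holds.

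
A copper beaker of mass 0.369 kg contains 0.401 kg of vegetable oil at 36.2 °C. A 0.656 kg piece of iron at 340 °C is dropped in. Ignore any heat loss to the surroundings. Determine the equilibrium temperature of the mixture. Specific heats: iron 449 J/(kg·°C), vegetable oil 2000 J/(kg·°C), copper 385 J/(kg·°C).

T_f ≈ 108.4 °C

Setting the total heat transfer to zero:
0.656×449×(T − 340) + 0.401×2000×(T − 36.2) + 0.369×385×(T − 36.2) = 0
294.54(T − 340) + 802(T − 36.2) + 142.06(T − 36.2) = 0
(294.54 + 802 + 142.06) T = 294.54×340 + 802×36.2 + 142.06×36.2
T = 134320/1238.6 ≈ 108.44 °C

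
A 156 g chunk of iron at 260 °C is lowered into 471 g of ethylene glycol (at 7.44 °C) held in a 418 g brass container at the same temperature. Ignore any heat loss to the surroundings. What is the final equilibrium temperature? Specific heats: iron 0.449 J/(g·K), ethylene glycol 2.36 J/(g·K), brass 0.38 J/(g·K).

T_f ≈ 20.6 °C

Energy conservation, ΣQ = 0:
156·0.449·(T − 260) + 471·2.36·(T − 7.44) + 418·0.38·(T − 7.44) = 0
70.04(T − 260) + 1111.6(T − 7.44) + 158.84(T − 7.44) = 0
(70.04 + 1111.6 + 158.84) T = 70.04·260 + 1111.6·7.44 + 158.84·7.44
T = 27663/1340.4 ≈ 20.64 °C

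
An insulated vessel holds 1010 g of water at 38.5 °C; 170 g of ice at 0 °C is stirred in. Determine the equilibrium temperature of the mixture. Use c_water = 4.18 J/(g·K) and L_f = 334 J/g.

T_f ≈ 21.4 °C

Energy conservation, ΣQ = 0:
latent heat to melt: 170·334 = 56780; warm the meltwater: 710.6 T; water: 4221.8(T − 38.5)
4932.4 T = 162539 − 56780 = 105759
T ≈ 21.44 °C (positive, so assuming full melt was valid).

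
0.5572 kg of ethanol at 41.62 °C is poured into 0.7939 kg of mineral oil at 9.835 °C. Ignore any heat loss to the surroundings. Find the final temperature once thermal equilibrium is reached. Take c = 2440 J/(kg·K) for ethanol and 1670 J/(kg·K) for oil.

T_f = Σ m_i c_i T_i / Σ m_i c_i:
T_f = (1359.6×41.62 + 1325.8×9.835) / (1359.6 + 1325.8)
    = 69625 / 2685.4 ≈ 25.93 °C

T_f ≈ 25.9 °C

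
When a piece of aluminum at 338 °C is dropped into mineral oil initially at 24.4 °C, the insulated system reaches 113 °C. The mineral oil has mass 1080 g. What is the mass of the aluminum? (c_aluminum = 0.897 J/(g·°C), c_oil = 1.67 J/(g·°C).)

m ≈ 792 g

Energy conservation, ΣQ = 0:
m·0.897·(113 − 338) + 1080·1.67·(113 − 24.4) = 0
-201.83 m = -159799
m = -159799/-201.83 ≈ 791.8 g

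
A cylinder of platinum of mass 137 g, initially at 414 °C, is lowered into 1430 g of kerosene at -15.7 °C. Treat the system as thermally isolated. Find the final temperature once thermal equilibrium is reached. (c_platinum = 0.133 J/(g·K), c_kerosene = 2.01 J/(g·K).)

T_f ≈ -13.0 °C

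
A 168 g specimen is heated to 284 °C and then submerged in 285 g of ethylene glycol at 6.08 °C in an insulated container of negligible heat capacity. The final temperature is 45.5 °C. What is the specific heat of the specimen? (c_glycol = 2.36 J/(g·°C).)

c ≈ 0.662 J/(g·°C)

Heat lost by the specimen = heat gained by the glycol:
168×c×(284 − 45.5) = 285×2.36×(45.5 − 6.08)
40068 c = 26514  ⇒  c ≈ 0.6617 J/(g·°C)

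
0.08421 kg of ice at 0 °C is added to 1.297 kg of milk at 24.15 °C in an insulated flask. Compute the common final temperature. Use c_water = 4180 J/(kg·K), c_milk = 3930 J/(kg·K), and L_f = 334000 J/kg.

T_f ≈ 17.4 °C

Net heat exchanged in the isolated system is zero:
fusion: m_ice L_f = 0.08421·334000 = 28126
  meltwater 0→T: 0.08421·4180·T = 352 T
  milk cools: 1.297·3930·(T − 24.15) = 5097.2(T − 24.15)
5449.2 T = 123098 − 28126 = 94971
T ≈ 17.43 °C (positive, so assuming full melt was valid).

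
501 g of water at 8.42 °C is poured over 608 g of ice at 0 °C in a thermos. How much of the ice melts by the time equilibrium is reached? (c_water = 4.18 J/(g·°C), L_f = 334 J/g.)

Water can give up m c ΔT = 501×4.18×8.42 = 17633 J before reaching 0 °C.
To melt every bit of ice: 608×334 = 203072 J.
That's not enough to melt it all — equilibrium is at 0 °C with ice remaining.
Mass melted = 17633/334 ≈ 52.79 g.

m_melted ≈ 52.8 g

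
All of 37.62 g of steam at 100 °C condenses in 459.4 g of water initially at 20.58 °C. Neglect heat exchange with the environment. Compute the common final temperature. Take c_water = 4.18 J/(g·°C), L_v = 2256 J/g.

T_f ≈ 67.4 °C

Conservation of energy gives ΣQ = 0:
steam→water at 100 °C releases m L_v = 37.62·2256 = 84871; condensed water 100 °C→T: 157.25(T − 100); water warms: 459.4·4.18·(T − 20.58) = 1920.3(T − 20.58)
2077.5 T = 84871 + 15725 + 39520 = 140115
T ≈ 67.44 °C, under the boiling point, so the assumption holds.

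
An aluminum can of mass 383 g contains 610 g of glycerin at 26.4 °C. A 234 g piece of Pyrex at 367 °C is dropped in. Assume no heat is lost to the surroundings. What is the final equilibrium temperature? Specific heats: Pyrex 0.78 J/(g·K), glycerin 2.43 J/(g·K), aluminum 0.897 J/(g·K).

T_f ≈ 57.4 °C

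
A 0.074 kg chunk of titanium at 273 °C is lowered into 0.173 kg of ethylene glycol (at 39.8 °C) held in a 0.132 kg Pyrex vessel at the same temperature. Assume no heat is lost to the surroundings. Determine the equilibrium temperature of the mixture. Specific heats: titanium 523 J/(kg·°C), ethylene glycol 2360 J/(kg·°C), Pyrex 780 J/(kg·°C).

T_f ≈ 56.2 °C

Setting the total heat transfer to zero:
0.074·523·(T − 273) + 0.173·2360·(T − 39.8) + 0.132·780·(T − 39.8) = 0
(38.7 + 408.28 + 102.96) T = 38.7·273 + 408.28·39.8 + 102.96·39.8
T ≈ 56.21 °C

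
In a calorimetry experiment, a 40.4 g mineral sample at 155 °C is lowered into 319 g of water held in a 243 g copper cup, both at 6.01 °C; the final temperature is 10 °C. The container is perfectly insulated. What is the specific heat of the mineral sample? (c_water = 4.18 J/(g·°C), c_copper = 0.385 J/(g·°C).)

Energy conservation, ΣQ = 0:
40.4×c×(10 − 155) + 319×4.18×(10 − 6.01) + 243×0.385×(10 − 6.01) = 0
-5858 c = -5693.6
c = -5693.6/-5858 ≈ 0.9719 J/(g·°C)

c ≈ 0.972 J/(g·°C)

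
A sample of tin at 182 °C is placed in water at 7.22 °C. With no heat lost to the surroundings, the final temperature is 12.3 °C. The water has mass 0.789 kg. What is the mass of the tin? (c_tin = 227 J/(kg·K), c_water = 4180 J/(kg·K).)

m ≈ 0.435 kg

Energy conservation, ΣQ = 0:
m×227×(12.3 − 182) + 0.789×4180×(12.3 − 7.22) = 0
-38522 m = -16754
m = -16754/-38522 ≈ 0.4349 kg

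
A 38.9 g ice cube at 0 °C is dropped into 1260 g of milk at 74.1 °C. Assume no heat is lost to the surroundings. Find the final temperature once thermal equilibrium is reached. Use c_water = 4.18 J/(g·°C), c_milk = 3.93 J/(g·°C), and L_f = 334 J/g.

T_f ≈ 69.2 °C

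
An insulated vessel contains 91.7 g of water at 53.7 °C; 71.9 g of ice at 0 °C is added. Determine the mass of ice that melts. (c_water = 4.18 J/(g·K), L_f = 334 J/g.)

Heat available from the water dropping to 0 °C: 91.7·4.18·53.7 = 20584 J.
Fully melting the ice requires m_ice L_f = 71.9·334 = 24015 J.
Since 20584 < 24015 J, not all the ice melts; equilibrium is at 0 °C.
Mass melted = 20584/334 ≈ 61.63 g.

m_melted ≈ 61.6 g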